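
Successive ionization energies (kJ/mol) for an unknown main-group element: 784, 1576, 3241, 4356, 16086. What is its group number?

Group 14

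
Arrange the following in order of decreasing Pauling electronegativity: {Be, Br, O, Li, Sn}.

Electronegativity increases across a period and decreases down a group, tracking effective nuclear charge and atomic size.
These span different periods and groups, so the two trends combine.
Be > Li: Be lies to the right of Li in period 2, so the across-period effect alone puts Be higher.
Sn > Be: the two effects oppose for this pair; the across-period effect wins (1.96 vs 1.57).
Br > Sn: both effects reinforce here, so Br is clearly the higher of the two.
O > Br: the two effects oppose for this pair; the down-group effect wins (3.44 vs 2.96).
Approximate values (Pauling): Li 0.98, Be 1.57, O 3.44, Br 2.96, Sn 1.96.
So from highest to lowest: O > Br > Sn > Be > Li.

O > Br > Sn > Be > Li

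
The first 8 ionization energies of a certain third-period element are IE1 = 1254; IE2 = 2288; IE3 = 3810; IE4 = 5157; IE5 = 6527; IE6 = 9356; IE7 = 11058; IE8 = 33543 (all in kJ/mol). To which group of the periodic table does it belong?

Look for the largest jump between consecutive ionization energies: IE8/IE7 ≈ 3.0, far larger than any earlier ratio.
That jump marks the point where a core electron is being removed. So the atom has 7 valence electrons.
A main-group element with 7 valence electrons is in group 17.

Group 17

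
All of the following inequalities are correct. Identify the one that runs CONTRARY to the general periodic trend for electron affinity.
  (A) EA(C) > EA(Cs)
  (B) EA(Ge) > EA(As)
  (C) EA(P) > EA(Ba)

(B)

The general trend: electron affinity increases across a period and decreases down a group.
(A) C (period 2, group 14) vs Cs (period 6, group 1): the stated order agrees with the simple trend.
(B) Ge (period 4, group 14) vs As (period 4, group 15): the stated order contradicts the simple trend.
(C) P (period 3, group 15) vs Ba (period 6, group 2): the stated order agrees with the simple trend.
The exception is (B): adding an electron to As's half-filled 4p³ is unfavourable, so Ge (4p²) has the more exothermic EA.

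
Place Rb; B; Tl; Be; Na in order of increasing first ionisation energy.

Rb < Na < Tl < B < Be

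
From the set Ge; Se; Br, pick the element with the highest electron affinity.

Br

Ge is in period 4, group 14; Se is in period 4, group 16; Br is in period 4, group 17.
Atoms with high Z_eff and room in the valence shell (especially the halogens) have the most exothermic electron affinities.
All lie in period 4, so electron affinity increases left to right.
The highest electron affinity among these belongs to Br.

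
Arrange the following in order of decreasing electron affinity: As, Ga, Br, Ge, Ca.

Br, Ge, As, Ga, Ca

Ca is in period 4, group 2; Ga is in period 4, group 13; Ge is in period 4, group 14; As is in period 4, group 15; Br is in period 4, group 17.
EA tends to increase across a period and decrease down a group, though the pattern is less regular than for IE or radius.
All lie in period 4; the across-period trend (electron affinity increases left to right) applies, with the exception below.
Note the exception: Ge has a higher electron affinity than As, contrary to the simple trend — adding an electron to As's half-filled 4p³ is unfavourable, so Ge (4p²) has the more exothermic EA.
For reference (kJ/mol): Ca 2, Ga 29, Ge 119, As 78, Br 325.
So from highest to lowest: Br > Ge > As > Ga > Ca.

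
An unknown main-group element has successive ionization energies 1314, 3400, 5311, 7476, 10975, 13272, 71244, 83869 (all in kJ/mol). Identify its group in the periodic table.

Group 16

Look for the largest jump between consecutive ionization energies: IE7/IE6 ≈ 5.4, far larger than any earlier ratio.
That jump marks the point where a core electron is being removed. So the atom has 6 valence electrons.
A main-group element with 6 valence electrons is in group 16.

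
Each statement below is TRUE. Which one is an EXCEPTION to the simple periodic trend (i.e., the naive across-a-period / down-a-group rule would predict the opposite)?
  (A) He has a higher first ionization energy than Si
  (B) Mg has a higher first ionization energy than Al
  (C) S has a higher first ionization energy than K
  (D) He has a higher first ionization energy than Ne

(B)

The general trend: first ionization energy increases across a period and decreases down a group.
(A) He (period 1, group 18) vs Si (period 3, group 14): the stated order agrees with the simple trend.
(B) Mg (period 3, group 2) vs Al (period 3, group 13): the stated order contradicts the simple trend.
(C) S (period 3, group 16) vs K (period 4, group 1): the stated order agrees with the simple trend.
(D) He (period 1, group 18) vs Ne (period 2, group 18): the stated order agrees with the simple trend.
The exception is (B): Al's single 3p electron is easier to remove than one from Mg's filled 3s².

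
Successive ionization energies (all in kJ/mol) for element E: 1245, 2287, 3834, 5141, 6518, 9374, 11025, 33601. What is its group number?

Group 17

Look for the largest jump between consecutive ionization energies: IE8/IE7 ≈ 3.0, far larger than any earlier ratio.
That jump marks the point where a core electron is being removed. So the atom has 7 valence electrons.
A main-group element with 7 valence electrons is in group 17.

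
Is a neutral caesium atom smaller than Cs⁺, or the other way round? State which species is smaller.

Cs⁺

Forming Cs⁺ removes 1 electron from Cs. Fewer electrons for the same nuclear charge means less shielding and a higher Z_eff on the remaining electrons, and for main-group metals the entire outer shell is lost.
A cation is smaller than its parent atom: Cs⁺ < Cs.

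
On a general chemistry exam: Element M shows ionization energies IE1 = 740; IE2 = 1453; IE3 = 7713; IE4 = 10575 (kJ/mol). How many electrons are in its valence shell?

2

Look for the largest jump between consecutive ionization energies: IE3/IE2 ≈ 5.3, far larger than any earlier ratio.
That jump marks the point where a core electron is being removed. So the atom has 2 valence electrons.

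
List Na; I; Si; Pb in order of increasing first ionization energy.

Removing the outermost electron gets harder across a period and easier down a group.
These span different periods and groups, so the two trends combine.
Pb > Na: period and group pull opposite ways; the across-period shift dominates (716 vs 496 kJ/mol).
Si > Pb: they share group 14; the group trend gives Si the larger value.
I > Si: the two effects oppose for this pair; the across-period effect wins (1008 vs 786 kJ/mol).
Tabulated first ionization energy (kJ/mol): Na 496, Si 786, I 1008, Pb 716.
So from lowest to highest: Na < Pb < Si < I.

Na < Pb < Si < I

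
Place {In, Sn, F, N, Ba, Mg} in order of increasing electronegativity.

Ba, Mg, In, Sn, N, F

EN rises left→right (higher Z_eff, smaller atoms) and falls top→bottom (larger, more shielded atoms).
Here both period and group differ, so the two effects have to be weighed against each other.
Mg > Ba: Mg sits above Ba in group 2, so the down-group effect alone puts Mg higher.
In > Mg: the two effects oppose for this pair; the across-period effect wins (1.78 vs 1.31).
Sn > In: Sn lies to the right of In in period 5, so the across-period effect alone puts Sn higher.
N > Sn: relative to Sn, both the across-period and down-group shifts push N's electronegativity up.
F > N: both are in period 2; the period trend gives F the larger value.
Tabulated electronegativity (Pauling): N 3.04, F 3.98, Mg 1.31, In 1.78, Sn 1.96, Ba 0.89.
So from lowest to highest: Ba < Mg < In < Sn < N < F.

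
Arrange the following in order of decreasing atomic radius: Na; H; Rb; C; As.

H is in period 1, group 1; C is in period 2, group 14; Na is in period 3, group 1; As is in period 4, group 15; Rb is in period 5, group 1.
Radius decreases left→right (rising Z_eff, same n) and increases top→bottom (higher n).
These span different periods and groups, so the two trends combine.
C > H: period and group pull opposite ways; the down-group shift dominates (75 vs 32 pm).
As > C: the two effects oppose for this pair; the down-group effect wins (121 vs 75 pm).
Na > As: period and group pull opposite ways; the across-period shift dominates (155 vs 121 pm).
Rb > Na: Rb sits below Na in group 1, so the down-group effect alone puts Rb larger.
Tabulated atomic radius (pm): H 32, C 75, Na 155, As 121, Rb 210.
So from largest to smallest: Rb > Na > As > C > H.

Rb, Na, As, C, H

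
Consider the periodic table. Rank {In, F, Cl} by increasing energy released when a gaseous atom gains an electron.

Electron affinity generally becomes more exothermic across a period toward the halogens and less exothermic down a group.
Here both period and group differ, so the two effects have to be weighed against each other.
F > In: relative to In, both the across-period and down-group shifts push F's electron affinity up.
Cl > F: this pair runs against the simple trend — see the exception note.
Note the exception: Cl has a higher electron affinity than F, contrary to the simple trend — F's small 2p subshell makes the incoming electron feel strong e⁻–e⁻ repulsion, so Cl actually releases more energy on gaining an electron.
Approximate values (kJ/mol): F 328, Cl 349, In 29.
So from lowest to highest: In < F < Cl.

In < F < Cl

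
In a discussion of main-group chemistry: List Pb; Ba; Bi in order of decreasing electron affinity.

Electron affinity generally becomes more exothermic across a period toward the halogens and less exothermic down a group.
All lie in period 6, so electron affinity increases left to right.
So from highest to lowest: Bi > Pb > Ba.

Bi, Pb, Ba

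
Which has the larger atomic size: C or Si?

Si

C is in period 2, group 14; Si is in period 3, group 14.
Moving right in a period, electrons are added to the same shell under a stronger nuclear pull, so atoms get smaller; moving down, a new shell is opened and atoms get larger.
All are in group 14, so atomic radius increases down the group.
So Si has the larger atomic size (Si > C).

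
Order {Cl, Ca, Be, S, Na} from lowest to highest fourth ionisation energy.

S < Cl < Ca < Na < Be

Consider each +3 ion: Cl³⁺ still has 4 valence electrons; Ca³⁺ is already 1 electron into the core; Be³⁺ is already 1 electron into the core; S³⁺ still has 3 valence electrons; Na³⁺ is already 2 electrons into the core.
Pulling an electron out of a noble-gas core costs far more than removing a remaining valence electron, so Ca, Na and Be sit at the high end of IE_4.
Valence configurations: Cl³⁺ [Ne]3s²3p², S³⁺ [Ne]3s²3p¹.
Tabulated IE_4 (kJ/mol): Cl 5159, Ca 6491, Be 21007, S 4556, Na 9543.
Hence IE_4: S < Cl < Ca < Na < Be.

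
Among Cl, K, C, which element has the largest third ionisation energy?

Consider each +2 ion: Cl²⁺ still has 5 valence electrons; K²⁺ is already 1 electron into the core; C²⁺ still has 2 valence electrons.
Usually core removal costs more than valence removal, but here the competition is close: a tightly held n=2 valence electron can cost more to remove than an n=3 core electron, so the actual values have to decide it.
Valence configurations: Cl²⁺ [Ne]3s²3p³, C²⁺ [He]2s².
Tabulated IE_3 (kJ/mol): Cl 3822, K 4420, C 4620.
So the third ionization energies run Cl < K < C.

C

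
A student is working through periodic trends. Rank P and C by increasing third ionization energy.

After 2 electrons have been removed, what remains? P²⁺ still has 3 valence electrons; C²⁺ still has 2 valence electrons.
All are still removing valence electrons, so compare the +2 ions as you would atoms: IE_3 generally rises across a period (higher Z_eff) and falls down a group (larger shell), subject to the usual subshell exceptions.
Valence configurations: P²⁺ [Ne]3s²3p¹, C²⁺ [He]2s².
The numbers (kJ/mol): P 2914, C 4620.
Putting it together, IE_3: P < C.

P < C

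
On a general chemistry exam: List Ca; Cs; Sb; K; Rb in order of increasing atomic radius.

Sb < Ca < K < Rb < Cs

K is in period 4, group 1; Ca is in period 4, group 2; Rb is in period 5, group 1; Sb is in period 5, group 15; Cs is in period 6, group 1.
Radius decreases left→right (rising Z_eff, same n) and increases top→bottom (higher n).
Here both period and group differ, so the two effects have to be weighed against each other.
Ca > Sb: period and group pull opposite ways; the across-period shift dominates (171 vs 140 pm).
K > Ca: both are in period 4; the period trend gives K the larger value.
Rb > K: Rb sits below K in group 1, so the down-group effect alone puts Rb larger.
Cs > Rb: Cs sits below Rb in group 1, so the down-group effect alone puts Cs larger.
Tabulated atomic radius (pm): K 196, Ca 171, Rb 210, Sb 140, Cs 232.
So from smallest to largest: Sb < Ca < K < Rb < Cs.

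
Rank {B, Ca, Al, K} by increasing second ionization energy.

Ca < Al < B < K

IE_2 is the cost of taking one more electron from the +1 cation: B⁺ still has 2 valence electrons; Ca⁺ still has 1 valence electron; Al⁺ still has 2 valence electrons; K⁺ is the bare [Ar] core.
Core electrons are held far more tightly than valence electrons, so K tops the IE_2 order.
Valence configurations: B⁺ [He]2s², Ca⁺ [Ar]4s¹, Al⁺ [Ne]3s².
Tabulated IE_2 (kJ/mol): B 2427, Ca 1145, Al 1817, K 3052.
Putting it together, IE_2: Ca < Al < B < K.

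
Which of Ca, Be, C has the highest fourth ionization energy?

Be

The fourth ionization energy removes an electron from the +3 ion. For each element: Ca³⁺ is already 1 electron into the core; Be³⁺ is already 1 electron into the core; C³⁺ still has 1 valence electron.
Core electrons are held far more tightly than valence electrons, so Ca and Be top the IE_4 order.
The numbers (kJ/mol): Ca 6491, Be 21007, C 6223.
Hence IE_4: C < Ca < Be.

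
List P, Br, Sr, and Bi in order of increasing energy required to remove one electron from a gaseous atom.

Sr < Bi < P < Br

Across a period the outer electron is held more tightly (higher IE₁); down a group it sits in a higher shell, more shielded, and comes off more easily.
Here both period and group differ, so the two effects have to be weighed against each other.
Bi > Sr: the two effects oppose for this pair; the across-period effect wins (703 vs 550 kJ/mol).
P > Bi: they share group 15; the group trend gives P the larger value.
Br > P: the two effects oppose for this pair; the across-period effect wins (1140 vs 1012 kJ/mol).
Approximate values (kJ/mol): P 1012, Br 1140, Sr 550, Bi 703.
So from lowest to highest: Sr < Bi < P < Br.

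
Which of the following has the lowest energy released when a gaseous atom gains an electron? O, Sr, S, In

O is in period 2, group 16; S is in period 3, group 16; Sr is in period 5, group 2; In is in period 5, group 13.
Electron affinity generally becomes more exothermic across a period toward the halogens and less exothermic down a group.
Here both period and group differ, so the two effects have to be weighed against each other.
In > Sr: both are in period 5; the period trend gives In the larger value.
O > In: relative to In, both the across-period and down-group shifts push O's electron affinity up.
S > O: this pair runs against the simple trend — see the exception note.
Note the exception: S has a higher electron affinity than O, contrary to the simple trend — the compact 2p subshell of O repels the added electron more than S's larger 3p does.
Tabulated electron affinity (kJ/mol): O 141, S 200, Sr 5, In 29.
The lowest energy released when a gaseous atom gains an electron among these belongs to Sr.

Sr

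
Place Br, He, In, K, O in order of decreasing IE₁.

He is in period 1, group 18; O is in period 2, group 16; K is in period 4, group 1; Br is in period 4, group 17; In is in period 5, group 13.
First ionization energy rises across a period (greater Z_eff holds electrons more tightly) and falls down a group (valence electrons are farther from the nucleus).
Here both period and group differ, so the two effects have to be weighed against each other.
In > K: the two effects oppose for this pair; the across-period effect wins (558 vs 419 kJ/mol).
Br > In: both effects reinforce here, so Br is clearly the higher of the two.
O > Br: period and group pull opposite ways; the down-group shift dominates (1314 vs 1140 kJ/mol).
He > O: both effects reinforce here, so He is clearly the higher of the two.
Approximate values (kJ/mol): He 2372, O 1314, K 419, Br 1140, In 558.
So from highest to lowest: He > O > Br > In > K.

He > O > Br > In > K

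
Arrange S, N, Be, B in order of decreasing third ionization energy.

Consider each +2 ion: S²⁺ still has 4 valence electrons; N²⁺ still has 3 valence electrons; Be²⁺ is the bare [He] core; B²⁺ still has 1 valence electron.
Breaking into a closed-shell core is much more expensive than removing a leftover valence electron — Be has the largest IE_3 here.
Valence configurations: S²⁺ [Ne]3s²3p², N²⁺ [He]2s²2p¹, B²⁺ [He]2s¹.
Tabulated IE_3 (kJ/mol): S 3357, N 4578, Be 14849, B 3660.
So the third ionization energies run S < B < N < Be.

Be > N > B > S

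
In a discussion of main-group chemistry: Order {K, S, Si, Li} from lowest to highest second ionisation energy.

Consider each +1 ion: K⁺ is the bare [Ar] core; S⁺ still has 5 valence electrons; Si⁺ still has 3 valence electrons; Li⁺ is the bare [He] core.
Breaking into a closed-shell core is much more expensive than removing a leftover valence electron — K and Li have the largest IE_2 here.
Valence configurations: S⁺ [Ne]3s²3p³, Si⁺ [Ne]3s²3p¹.
The numbers (kJ/mol): K 3052, S 2252, Si 1577, Li 7298.
So the second ionization energies run Si < S < K < Li.

Si < S < K < Li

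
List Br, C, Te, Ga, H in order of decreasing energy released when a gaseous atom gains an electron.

H is in period 1, group 1; C is in period 2, group 14; Ga is in period 4, group 13; Br is in period 4, group 17; Te is in period 5, group 16.
EA tends to increase across a period and decrease down a group, though the pattern is less regular than for IE or radius.
Here both period and group differ, so the two effects have to be weighed against each other.
H > Ga: period and group pull opposite ways; the down-group shift dominates (73 vs 29 kJ/mol).
C > H: the two effects oppose for this pair; the across-period effect wins (122 vs 73 kJ/mol).
Te > C: the two effects oppose for this pair; the across-period effect wins (190 vs 122 kJ/mol).
Br > Te: both effects reinforce here, so Br is clearly the higher of the two.
For reference (kJ/mol): H 73, C 122, Ga 29, Br 325, Te 190.
So from highest to lowest: Br > Te > C > H > Ga.

Br > Te > C > H > Ga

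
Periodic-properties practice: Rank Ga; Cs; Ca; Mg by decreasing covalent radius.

Mg is in period 3, group 2; Ca is in period 4, group 2; Ga is in period 4, group 13; Cs is in period 6, group 1.
Moving right in a period, electrons are added to the same shell under a stronger nuclear pull, so atoms get smaller; moving down, a new shell is opened and atoms get larger.
Here both period and group differ, so the two effects have to be weighed against each other.
Mg > Ga: period and group pull opposite ways; the across-period shift dominates (139 vs 124 pm).
Ca > Mg: they share group 2; the group trend gives Ca the larger value.
Cs > Ca: both effects reinforce here, so Cs is clearly the larger of the two.
For reference (pm): Mg 139, Ca 171, Ga 124, Cs 232.
So from largest to smallest: Cs > Ca > Mg > Ga.

Cs > Ca > Mg > Ga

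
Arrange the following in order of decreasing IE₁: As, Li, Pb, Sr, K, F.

Li is in period 2, group 1; F is in period 2, group 17; K is in period 4, group 1; As is in period 4, group 15; Sr is in period 5, group 2; Pb is in period 6, group 14.
IE₁ increases left→right with effective nuclear charge and decreases top→bottom as the valence shell moves farther out.
Neither a single period nor a single group — weigh both effects.
Li > K: Li sits above K in group 1, so the down-group effect alone puts Li higher.
Sr > Li: the two effects oppose for this pair; the across-period effect wins (550 vs 520 kJ/mol).
Pb > Sr: the two effects oppose for this pair; the across-period effect wins (716 vs 550 kJ/mol).
As > Pb: both effects reinforce here, so As is clearly the higher of the two.
F > As: both effects reinforce here, so F is clearly the higher of the two.
Tabulated first ionization energy (kJ/mol): Li 520, F 1681, K 419, As 947, Sr 550, Pb 716.
So from highest to lowest: F > As > Pb > Sr > Li > K.

F, As, Pb, Sr, Li, K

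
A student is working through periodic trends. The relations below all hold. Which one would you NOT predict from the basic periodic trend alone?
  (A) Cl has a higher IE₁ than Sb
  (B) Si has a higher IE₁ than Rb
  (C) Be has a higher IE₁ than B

The general trend: IE₁ increases across a period and decreases down a group.
(A) Cl (period 3, group 17) vs Sb (period 5, group 15): the stated order agrees with the simple trend.
(B) Si (period 3, group 14) vs Rb (period 5, group 1): the stated order agrees with the simple trend.
(C) Be (period 2, group 2) vs B (period 2, group 13): the stated order contradicts the simple trend.
The exception is (C): removing B's lone 2p electron is easier than breaking Be's filled 2s².

(C)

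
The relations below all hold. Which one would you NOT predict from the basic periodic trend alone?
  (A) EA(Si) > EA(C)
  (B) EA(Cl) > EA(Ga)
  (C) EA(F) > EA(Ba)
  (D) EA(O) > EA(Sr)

The general trend: electron affinity increases across a period and decreases down a group.
(A) Si (period 3, group 14) vs C (period 2, group 14): the stated order contradicts the simple trend.
(B) Cl (period 3, group 17) vs Ga (period 4, group 13): the stated order agrees with the simple trend.
(C) F (period 2, group 17) vs Ba (period 6, group 2): the stated order agrees with the simple trend.
(D) O (period 2, group 16) vs Sr (period 5, group 2): the stated order agrees with the simple trend.
The exception is (A): Si's larger, more diffuse 3p orbitals accept an added electron slightly more readily than C's compact 2p.

(A)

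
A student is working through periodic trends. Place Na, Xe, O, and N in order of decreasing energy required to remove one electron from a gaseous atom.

N, O, Xe, Na

N is in period 2, group 15; O is in period 2, group 16; Na is in period 3, group 1; Xe is in period 5, group 18.
Removing the outermost electron gets harder across a period and easier down a group.
Neither a single period nor a single group — weigh both effects.
Xe > Na: the two effects oppose for this pair; the across-period effect wins (1170 vs 496 kJ/mol).
O > Xe: the two effects oppose for this pair; the down-group effect wins (1314 vs 1170 kJ/mol).
N > O: this pair runs against the simple trend — see the exception note.
Note the exception: N has a higher first ionization energy than O, contrary to the simple trend — pairing an electron in O's 2p⁴ costs repulsion energy, so O ionizes more easily than half-filled N (2p³).
Tabulated first ionization energy (kJ/mol): N 1402, O 1314, Na 496, Xe 1170.
So from highest to lowest: N > O > Xe > Na.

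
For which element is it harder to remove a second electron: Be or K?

After 1 electron has been removed, what remains? Be⁺ still has 1 valence electron; K⁺ is the bare [Ar] core.
Core electrons are held far more tightly than valence electrons, so K tops the IE_2 order.
Tabulated IE_2 (kJ/mol): Be 1757, K 3052.
So the second ionization energies run Be < K.

K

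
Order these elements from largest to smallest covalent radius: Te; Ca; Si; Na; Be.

Be is in period 2, group 2; Na is in period 3, group 1; Si is in period 3, group 14; Ca is in period 4, group 2; Te is in period 5, group 16.
Radius decreases left→right (rising Z_eff, same n) and increases top→bottom (higher n).
Neither a single period nor a single group — weigh both effects.
Si > Be: period and group pull opposite ways; the down-group shift dominates (116 vs 102 pm).
Te > Si: the two effects oppose for this pair; the down-group effect wins (136 vs 116 pm).
Na > Te: the two effects oppose for this pair; the across-period effect wins (155 vs 136 pm).
Ca > Na: the two effects oppose for this pair; the down-group effect wins (171 vs 155 pm).
Approximate values (pm): Be 102, Na 155, Si 116, Ca 171, Te 136.
So from largest to smallest: Ca > Na > Te > Si > Be.

Ca, Na, Te, Si, Be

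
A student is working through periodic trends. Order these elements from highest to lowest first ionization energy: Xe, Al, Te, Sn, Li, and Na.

Removing the outermost electron gets harder across a period and easier down a group.
Neither a single period nor a single group — weigh both effects.
Li > Na: they share group 1; the group trend gives Li the larger value.
Al > Li: period and group pull opposite ways; the across-period shift dominates (578 vs 520 kJ/mol).
Sn > Al: period and group pull opposite ways; the across-period shift dominates (709 vs 578 kJ/mol).
Te > Sn: both are in period 5; the period trend gives Te the larger value.
Xe > Te: both are in period 5; the period trend gives Xe the larger value.
Approximate values (kJ/mol): Li 520, Na 496, Al 578, Sn 709, Te 869, Xe 1170.
So from highest to lowest: Xe > Te > Sn > Al > Li > Na.

Xe > Te > Sn > Al > Li > Na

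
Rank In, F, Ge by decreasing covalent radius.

Atomic radius shrinks across a period as nuclear charge pulls the same shell inward, and grows down a group as new shells are added.
These span different periods and groups, so the two trends combine.
Ge > F: both effects reinforce here, so Ge is clearly the larger of the two.
In > Ge: both effects reinforce here, so In is clearly the larger of the two.
Approximate values (pm): F 64, Ge 121, In 142.
So from largest to smallest: In > Ge > F.

In, Ge, F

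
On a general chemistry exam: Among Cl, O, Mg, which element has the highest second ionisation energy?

After 1 electron has been removed, what remains? Cl⁺ still has 6 valence electrons; O⁺ still has 5 valence electrons; Mg⁺ still has 1 valence electron.
All are still removing valence electrons, so compare the +1 ions as you would atoms: IE_2 generally rises across a period (higher Z_eff) and falls down a group (larger shell), subject to the usual subshell exceptions.
Valence configurations: Cl⁺ [Ne]3s²3p⁴, O⁺ [He]2s²2p³, Mg⁺ [Ne]3s¹.
Tabulated IE_2 (kJ/mol): Cl 2298, O 3388, Mg 1451.
Hence IE_2: Mg < Cl < O.

O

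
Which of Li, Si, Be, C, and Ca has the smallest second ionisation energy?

Ca

The second ionization energy removes an electron from the +1 ion. For each element: Li⁺ is the bare [He] core; Si⁺ still has 3 valence electrons; Be⁺ still has 1 valence electron; C⁺ still has 3 valence electrons; Ca⁺ still has 1 valence electron.
Breaking into a closed-shell core is much more expensive than removing a leftover valence electron — Li has the largest IE_2 here.
Valence configurations: Si⁺ [Ne]3s²3p¹, Be⁺ [He]2s¹, C⁺ [He]2s²2p¹, Ca⁺ [Ar]4s¹.
Approximate IE_2 values (kJ/mol): Li 7298, Si 1577, Be 1757, C 2353, Ca 1145.
Hence IE_2: Ca < Si < Be < C < Li.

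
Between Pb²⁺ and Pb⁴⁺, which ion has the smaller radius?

Pb⁴⁺

Both ions have Z = 82 protons, but Pb⁴⁺ has lost more electrons, so its remaining electrons feel a larger effective nuclear charge per electron and are pulled in more tightly.
Higher positive charge → smaller ion, so Pb²⁺ > Pb⁴⁺.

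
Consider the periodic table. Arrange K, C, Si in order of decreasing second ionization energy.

K > C > Si

IE_2 is the cost of taking one more electron from the +1 cation: K⁺ is the bare [Ar] core; C⁺ still has 3 valence electrons; Si⁺ still has 3 valence electrons.
Pulling an electron out of a noble-gas core costs far more than removing a remaining valence electron, so K sits at the high end of IE_2.
Valence configurations: C⁺ [He]2s²2p¹, Si⁺ [Ne]3s²3p¹.
Tabulated IE_2 (kJ/mol): K 3052, C 2353, Si 1577.
Putting it together, IE_2: Si < C < K.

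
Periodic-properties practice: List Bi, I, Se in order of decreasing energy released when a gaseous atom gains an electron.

I, Se, Bi

Se is in period 4, group 16; I is in period 5, group 17; Bi is in period 6, group 15.
Adding an electron releases more energy for atoms nearer the top right (short of the noble gases).
Here both period and group differ, so the two effects have to be weighed against each other.
Se > Bi: relative to Bi, both the across-period and down-group shifts push Se's electron affinity up.
I > Se: period and group pull opposite ways; the across-period shift dominates (295 vs 195 kJ/mol).
Approximate values (kJ/mol): Se 195, I 295, Bi 91.
So from highest to lowest: I > Se > Bi.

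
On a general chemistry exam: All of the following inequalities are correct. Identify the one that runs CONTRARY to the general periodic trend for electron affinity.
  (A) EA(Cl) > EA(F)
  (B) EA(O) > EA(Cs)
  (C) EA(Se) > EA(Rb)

(A)

The general trend: electron affinity increases across a period and decreases down a group.
(A) Cl (period 3, group 17) vs F (period 2, group 17): the stated order contradicts the simple trend.
(B) O (period 2, group 16) vs Cs (period 6, group 1): the stated order agrees with the simple trend.
(C) Se (period 4, group 16) vs Rb (period 5, group 1): the stated order agrees with the simple trend.
The exception is (A): F's small 2p subshell makes the incoming electron feel strong e⁻–e⁻ repulsion, so Cl actually releases more energy on gaining an electron.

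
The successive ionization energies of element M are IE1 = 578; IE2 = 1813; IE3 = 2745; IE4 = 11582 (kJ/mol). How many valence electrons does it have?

Look for the largest jump between consecutive ionization energies: IE4/IE3 ≈ 4.2, far larger than any earlier ratio.
That jump marks the point where a core electron is being removed. So the atom has 3 valence electrons.

3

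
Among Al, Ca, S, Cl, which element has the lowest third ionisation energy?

IE_3 is the cost of taking one more electron from the +2 cation: Al²⁺ still has 1 valence electron; Ca²⁺ is the bare [Ar] core; S²⁺ still has 4 valence electrons; Cl²⁺ still has 5 valence electrons.
Core electrons are held far more tightly than valence electrons, so Ca tops the IE_3 order.
Valence configurations: Al²⁺ [Ne]3s¹, S²⁺ [Ne]3s²3p², Cl²⁺ [Ne]3s²3p³.
Tabulated IE_3 (kJ/mol): Al 2745, Ca 4912, S 3357, Cl 3822.
Hence IE_3: Al < S < Cl < Ca.

Al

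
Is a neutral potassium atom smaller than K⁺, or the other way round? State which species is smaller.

Forming K⁺ removes 1 electron from K. Fewer electrons for the same nuclear charge means less shielding and a higher Z_eff on the remaining electrons, and for main-group metals the entire outer shell is lost.
A cation is smaller than its parent atom: K⁺ < K.

K⁺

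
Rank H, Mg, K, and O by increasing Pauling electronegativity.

K < Mg < H < O

Atoms toward the upper right of the periodic table pull bonding electrons most strongly.
Neither a single period nor a single group — weigh both effects.
Mg > K: relative to K, both the across-period and down-group shifts push Mg's electronegativity up.
H > Mg: the two effects oppose for this pair; the down-group effect wins (2.20 vs 1.31).
O > H: the two effects oppose for this pair; the across-period effect wins (3.44 vs 2.20).
For reference (Pauling): H 2.20, O 3.44, Mg 1.31, K 0.82.
So from lowest to highest: K < Mg < H < O.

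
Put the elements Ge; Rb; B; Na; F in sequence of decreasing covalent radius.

Rb, Na, Ge, B, F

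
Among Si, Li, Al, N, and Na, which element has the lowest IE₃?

Al

IE_3 is the cost of taking one more electron from the +2 cation: Si²⁺ still has 2 valence electrons; Li²⁺ is already 1 electron into the core; Al²⁺ still has 1 valence electron; N²⁺ still has 3 valence electrons; Na²⁺ is already 1 electron into the core.
Core electrons are held far more tightly than valence electrons, so Na and Li top the IE_3 order.
Valence configurations: Si²⁺ [Ne]3s², Al²⁺ [Ne]3s¹, N²⁺ [He]2s²2p¹.
The numbers (kJ/mol): Si 3232, Li 11815, Al 2745, N 4578, Na 6910.
Hence IE_3: Al < Si < N < Na < Li.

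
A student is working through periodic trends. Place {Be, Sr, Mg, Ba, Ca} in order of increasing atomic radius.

Be, Mg, Ca, Sr, Ba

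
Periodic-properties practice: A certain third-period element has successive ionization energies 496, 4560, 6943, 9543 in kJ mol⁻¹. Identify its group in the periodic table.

Look for the largest jump between consecutive ionization energies: IE2/IE1 ≈ 9.2, far larger than any earlier ratio.
That jump marks the point where a core electron is being removed. So the atom has 1 valence electron.
A main-group element with 1 valence electron is in group 1.

Group 1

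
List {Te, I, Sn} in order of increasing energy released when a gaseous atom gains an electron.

Sn is in period 5, group 14; Te is in period 5, group 16; I is in period 5, group 17.
Electron affinity generally becomes more exothermic across a period toward the halogens and less exothermic down a group.
All lie in period 5, so electron affinity increases left to right.
So from lowest to highest: Sn < Te < I.

Sn < Te < I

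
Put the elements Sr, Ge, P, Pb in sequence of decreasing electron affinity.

Ge > P > Pb > Sr

Adding an electron releases more energy for atoms nearer the top right (short of the noble gases).
These span different periods and groups, so the two trends combine.
Pb > Sr: period and group pull opposite ways; the across-period shift dominates (35 vs 5 kJ/mol).
P > Pb: both effects reinforce here, so P is clearly the higher of the two.
Ge > P: this pair runs against the simple trend — see the exception note.
Note the exception: Ge has a higher electron affinity than P, contrary to the simple trend — adding an electron to P's half-filled np³ subshell costs electron-pairing energy.
Tabulated electron affinity (kJ/mol): P 72, Ge 119, Sr 5, Pb 35.
So from highest to lowest: Ge > P > Pb > Sr.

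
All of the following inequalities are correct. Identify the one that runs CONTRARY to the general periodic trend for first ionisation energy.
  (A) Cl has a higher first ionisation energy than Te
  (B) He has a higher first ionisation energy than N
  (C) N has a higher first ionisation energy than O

(C)

The general trend: first ionisation energy increases across a period and decreases down a group.
(A) Cl (period 3, group 17) vs Te (period 5, group 16): the stated order agrees with the simple trend.
(B) He (period 1, group 18) vs N (period 2, group 15): the stated order agrees with the simple trend.
(C) N (period 2, group 15) vs O (period 2, group 16): the stated order contradicts the simple trend.
The exception is (C): pairing an electron in O's 2p⁴ costs repulsion energy, so O ionizes more easily than half-filled N (2p³).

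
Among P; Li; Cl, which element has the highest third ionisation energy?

Consider each +2 ion: P²⁺ still has 3 valence electrons; Li²⁺ is already 1 electron into the core; Cl²⁺ still has 5 valence electrons.
Breaking into a closed-shell core is much more expensive than removing a leftover valence electron — Li has the largest IE_3 here.
Valence configurations: P²⁺ [Ne]3s²3p¹, Cl²⁺ [Ne]3s²3p³.
Approximate IE_3 values (kJ/mol): P 2914, Li 11815, Cl 3822.
Putting it together, IE_3: P < Cl < Li.

Li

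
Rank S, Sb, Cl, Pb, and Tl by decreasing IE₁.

S is in period 3, group 16; Cl is in period 3, group 17; Sb is in period 5, group 15; Tl is in period 6, group 13; Pb is in period 6, group 14.
Removing the outermost electron gets harder across a period and easier down a group.
Neither a single period nor a single group — weigh both effects.
Pb > Tl: both are in period 6; the period trend gives Pb the larger value.
Sb > Pb: relative to Pb, both the across-period and down-group shifts push Sb's first ionization energy up.
S > Sb: relative to Sb, both the across-period and down-group shifts push S's first ionization energy up.
Cl > S: both are in period 3; the period trend gives Cl the larger value.
Tabulated first ionization energy (kJ/mol): S 1000, Cl 1251, Sb 831, Tl 589, Pb 716.
So from highest to lowest: Cl > S > Sb > Pb > Tl.

Cl > S > Sb > Pb > Tl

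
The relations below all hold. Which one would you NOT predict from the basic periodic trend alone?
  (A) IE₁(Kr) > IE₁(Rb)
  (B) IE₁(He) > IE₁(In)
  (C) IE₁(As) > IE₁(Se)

The general trend: first ionization energy increases across a period and decreases down a group.
(A) Kr (period 4, group 18) vs Rb (period 5, group 1): the stated order agrees with the simple trend.
(B) He (period 1, group 18) vs In (period 5, group 13): the stated order agrees with the simple trend.
(C) As (period 4, group 15) vs Se (period 4, group 16): the stated order contradicts the simple trend.
The exception is (C): Se (4p⁴) ionizes more easily than half-filled As (4p³).

(C)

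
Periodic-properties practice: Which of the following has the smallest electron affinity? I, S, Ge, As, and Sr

Sr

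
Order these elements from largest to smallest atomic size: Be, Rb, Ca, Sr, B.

Rb > Sr > Ca > Be > B

Be is in period 2, group 2; B is in period 2, group 13; Ca is in period 4, group 2; Rb is in period 5, group 1; Sr is in period 5, group 2.
Atomic radius shrinks across a period as nuclear charge pulls the same shell inward, and grows down a group as new shells are added.
Neither a single period nor a single group — weigh both effects.
Be > B: both are in period 2; the period trend gives Be the larger value.
Ca > Be: Ca sits below Be in group 2, so the down-group effect alone puts Ca larger.
Sr > Ca: they share group 2; the group trend gives Sr the larger value.
Rb > Sr: both are in period 5; the period trend gives Rb the larger value.
For reference (pm): Be 102, B 85, Ca 171, Rb 210, Sr 185.
So from largest to smallest: Rb > Sr > Ca > Be > B.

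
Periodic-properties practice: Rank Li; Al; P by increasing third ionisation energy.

Al < P < Li

IE_3 is the cost of taking one more electron from the +2 cation: Li²⁺ is already 1 electron into the core; Al²⁺ still has 1 valence electron; P²⁺ still has 3 valence electrons.
Pulling an electron out of a noble-gas core costs far more than removing a remaining valence electron, so Li sits at the high end of IE_3.
Valence configurations: Al²⁺ [Ne]3s¹, P²⁺ [Ne]3s²3p¹.
Tabulated IE_3 (kJ/mol): Li 11815, Al 2745, P 2914.
So the third ionization energies run Al < P < Li.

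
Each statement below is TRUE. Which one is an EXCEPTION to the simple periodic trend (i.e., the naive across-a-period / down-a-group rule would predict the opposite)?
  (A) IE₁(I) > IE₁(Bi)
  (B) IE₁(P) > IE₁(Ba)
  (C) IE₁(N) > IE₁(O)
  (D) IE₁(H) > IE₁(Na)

The general trend: IE₁ increases across a period and decreases down a group.
(A) I (period 5, group 17) vs Bi (period 6, group 15): the stated order agrees with the simple trend.
(B) P (period 3, group 15) vs Ba (period 6, group 2): the stated order agrees with the simple trend.
(C) N (period 2, group 15) vs O (period 2, group 16): the stated order contradicts the simple trend.
(D) H (period 1, group 1) vs Na (period 3, group 1): the stated order agrees with the simple trend.
The exception is (C): pairing an electron in O's 2p⁴ costs repulsion energy, so O ionizes more easily than half-filled N (2p³).

(C)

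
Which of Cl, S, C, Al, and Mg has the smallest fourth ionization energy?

S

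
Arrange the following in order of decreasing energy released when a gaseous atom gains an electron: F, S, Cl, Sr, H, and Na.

H is in period 1, group 1; F is in period 2, group 17; Na is in period 3, group 1; S is in period 3, group 16; Cl is in period 3, group 17; Sr is in period 5, group 2.
EA tends to increase across a period and decrease down a group, though the pattern is less regular than for IE or radius.
Neither a single period nor a single group — weigh both effects.
Na > Sr: period and group pull opposite ways; the down-group shift dominates (53 vs 5 kJ/mol).
H > Na: they share group 1; the group trend gives H the larger value.
S > H: period and group pull opposite ways; the across-period shift dominates (200 vs 73 kJ/mol).
F > S: relative to S, both the across-period and down-group shifts push F's electron affinity up.
Cl > F: this pair runs against the simple trend — see the exception note.
Note the exception: Cl has a higher electron affinity than F, contrary to the simple trend — F's small 2p subshell makes the incoming electron feel strong e⁻–e⁻ repulsion, so Cl actually releases more energy on gaining an electron.
Tabulated electron affinity (kJ/mol): H 73, F 328, Na 53, S 200, Cl 349, Sr 5.
So from highest to lowest: Cl > F > S > H > Na > Sr.

Cl > F > S > H > Na > Sr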